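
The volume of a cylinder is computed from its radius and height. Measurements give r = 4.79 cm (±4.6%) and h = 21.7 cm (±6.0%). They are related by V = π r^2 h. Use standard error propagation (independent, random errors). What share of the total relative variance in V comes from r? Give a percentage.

70.2%

(δV/V)² = (2·δr/r)² + (1·δh/h)²
  r term: (2×0.0460)² = 0.00846
  h term: (1×0.0600)² = 0.00360
Total = 0.0121. Share from r = 0.00846/0.0121 = 0.702.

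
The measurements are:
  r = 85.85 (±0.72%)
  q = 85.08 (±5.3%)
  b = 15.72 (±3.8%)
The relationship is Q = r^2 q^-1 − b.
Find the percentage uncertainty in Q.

6.76%

Let p = r^2·q^-1 = 86.63. δp/p = √((2·δr/r)² + (-1·δq/q)²) = √(0.000207 + 0.00281) = 0.0549, so δp = 4.76.
Q = p − b: δQ = √(δp² + δb²) = √(22.6 + 0.357) = 4.80
Q = 70.91, so δQ/Q = 4.80/70.91 = 0.0676.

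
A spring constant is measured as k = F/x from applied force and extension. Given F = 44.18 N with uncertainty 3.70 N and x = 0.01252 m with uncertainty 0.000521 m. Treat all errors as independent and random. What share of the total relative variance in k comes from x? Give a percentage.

(δk/k)² = (1·δF/F)² + (-1·δx/x)²
  F term: (1×0.0837)² = 0.00701
  x term: (-1×0.0416)² = 0.00173
Total = 0.00875. Share from x = 0.00173/0.00875 = 0.198.

19.8%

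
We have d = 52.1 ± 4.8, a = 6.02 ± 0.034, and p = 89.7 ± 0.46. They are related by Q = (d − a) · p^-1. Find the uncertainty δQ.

Let u = d − a = 46.1. δu = √(δd² + δa²) = √(23.0 + 0.00116) = 4.80, so δu/u = 0.104.
Q is then a monomial in u, p:
δQ/Q = √((δu/u)² + (-1·δp/p)²) = √(0.0109 + 2.63e-05) = 0.104
Q = 0.514, so δQ = 0.104 × 0.514 = 0.0536.

0.0536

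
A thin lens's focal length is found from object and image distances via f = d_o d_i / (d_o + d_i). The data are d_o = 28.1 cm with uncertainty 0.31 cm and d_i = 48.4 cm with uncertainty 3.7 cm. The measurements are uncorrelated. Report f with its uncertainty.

∂f/∂d_o = (d_i/(d_o+d_i))² = 0.400;  ∂f/∂d_i = (d_o/(d_o+d_i))² = 0.135
δf = √((∂f/∂d_o · δd_o)² + (∂f/∂d_i · δd_i)²) = √(0.0154 + 0.249) = 0.514 cm
f = 17.8 cm.

17.8 ± 0.514 cm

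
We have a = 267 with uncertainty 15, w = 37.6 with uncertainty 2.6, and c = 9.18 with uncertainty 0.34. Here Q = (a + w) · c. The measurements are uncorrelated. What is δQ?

Let u = a + w = 305. δu = √(δa² + δw²) = √(225 + 6.76) = 15.2, so δu/u = 0.0500.
Q is then a monomial in u, c:
δQ/Q = √((δu/u)² + (1·δc/c)²) = √(0.00250 + 0.00137) = 0.0622
Q = 2800, so δQ = 0.0622 × 2800 = 174.

174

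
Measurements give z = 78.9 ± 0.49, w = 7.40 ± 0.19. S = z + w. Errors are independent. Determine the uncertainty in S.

0.526

For a sum/difference, combine absolute errors in quadrature:
  (δz)² = 0.240;  (δw)² = 0.0361
δS = √(0.276) = 0.526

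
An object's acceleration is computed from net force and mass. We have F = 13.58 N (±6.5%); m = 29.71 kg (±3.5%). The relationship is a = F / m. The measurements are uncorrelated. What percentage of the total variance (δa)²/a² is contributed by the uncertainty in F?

77.5%

(δa/a)² = (1·δF/F)² + (-1·δm/m)²
  F term: (1×0.0650)² = 0.00423
  m term: (-1×0.0350)² = 0.00123
Total = 0.00545. Share from F = 0.00423/0.00545 = 0.775.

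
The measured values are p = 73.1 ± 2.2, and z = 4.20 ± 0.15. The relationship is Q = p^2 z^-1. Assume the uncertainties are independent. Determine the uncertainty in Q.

Relative error in a monomial: (δQ/Q)² = Σ (nᵢ · δxᵢ/xᵢ)².
  (2·δp/p)² = (2×0.0301)² = 0.00362;  (-1·δz/z)² = (-1×0.0357)² = 0.00128
δQ/Q = √(0.00490) = 0.0700
Q = 1270, so δQ = 0.0700 × 1270 = 89.0.

89.0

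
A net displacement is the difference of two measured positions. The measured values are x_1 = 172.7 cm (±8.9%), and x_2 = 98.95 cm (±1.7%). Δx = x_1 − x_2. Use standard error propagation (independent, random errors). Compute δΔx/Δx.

0.210

Δx is a linear combination, so absolute uncertainties add in quadrature:
  (δx_1)² = 236;  (δx_2)² = 2.83
δΔx = √(239) = 15.5 cm
Δx = 73.75 cm, so δΔx/Δx = 15.5/73.75 = 0.210.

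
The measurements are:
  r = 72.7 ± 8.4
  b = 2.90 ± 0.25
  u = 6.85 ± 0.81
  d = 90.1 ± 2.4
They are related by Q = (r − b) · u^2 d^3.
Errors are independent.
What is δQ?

6.64e+08

Let w = r − b = 69.8. δw = √(δr² + δb²) = √(70.6 + 0.0625) = 8.40, so δw/w = 0.120.
Q is then a monomial in w, u, d:
δQ/Q = √((δw/w)² + (2·δu/u)² + (3·δd/d)²) = √(0.0145 + 0.0559 + 0.00639) = 0.277
Q = 2.4e+09, so δQ = 0.277 × 2.4e+09 = 6.64e+08.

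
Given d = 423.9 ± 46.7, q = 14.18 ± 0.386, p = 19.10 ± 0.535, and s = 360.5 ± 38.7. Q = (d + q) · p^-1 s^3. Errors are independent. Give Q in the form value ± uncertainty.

(1.075 ± 0.366) × 10^9

Let u = d + q = 438.1. δu = √(δd² + δq²) = √(2180 + 0.149) = 46.7, so δu/u = 0.107.
Q is then a monomial in u, p, s:
δQ/Q = √((δu/u)² + (-1·δp/p)² + (3·δs/s)²) = √(0.0114 + 0.000785 + 0.104) = 0.340
Q = 1.075e+09, so δQ = 0.340 × 1.075e+09 = 3.66e+08.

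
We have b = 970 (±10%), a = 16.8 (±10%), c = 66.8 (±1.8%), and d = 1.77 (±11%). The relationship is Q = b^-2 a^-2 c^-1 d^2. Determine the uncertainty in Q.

Products/powers → add relative errors in quadrature, weighted by exponent:
  (-2·δb/b)² = (-2×0.100)² = 0.0400;  (-2·δa/a)² = (-2×0.100)² = 0.0400;  (-1·δc/c)² = (-1×0.0180)² = 0.000324;  (2·δd/d)² = (2×0.110)² = 0.0484
δQ/Q = √(0.129) = 0.359
Q = 1.77e-10, so δQ = 0.359 × 1.77e-10 = 6.34e-11.

6.34e-11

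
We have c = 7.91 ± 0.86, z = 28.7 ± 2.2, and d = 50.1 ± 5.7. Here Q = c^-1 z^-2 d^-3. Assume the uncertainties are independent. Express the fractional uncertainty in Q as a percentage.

Products/powers → add relative errors in quadrature, weighted by exponent:
  (-1·δc/c)² = (-1×0.109)² = 0.0118;  (-2·δz/z)² = (-2×0.0767)² = 0.0235;  (-3·δd/d)² = (-3×0.114)² = 0.116
δQ/Q = √(0.152) = 0.390

39.0%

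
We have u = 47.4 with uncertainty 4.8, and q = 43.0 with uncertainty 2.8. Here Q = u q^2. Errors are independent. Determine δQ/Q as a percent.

Products/powers → add relative errors in quadrature, weighted by exponent:
  (1·δu/u)² = (1×0.101)² = 0.0103;  (2·δq/q)² = (2×0.0651)² = 0.0170
δQ/Q = √(0.0272) = 0.165

16.5%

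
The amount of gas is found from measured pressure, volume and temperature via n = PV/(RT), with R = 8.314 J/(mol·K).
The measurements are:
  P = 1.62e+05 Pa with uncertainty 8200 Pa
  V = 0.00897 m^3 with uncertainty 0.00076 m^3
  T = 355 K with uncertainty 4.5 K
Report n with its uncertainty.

For a monomial n ∝ P, V, T^-1, fractional errors add in quadrature:
  (1·δP/P)² = (1×0.0506)² = 0.00256;  (1·δV/V)² = (1×0.0847)² = 0.00718;  (-1·δT/T)² = (-1×0.0127)² = 0.000161
δn/n = √(0.00990) = 0.0995
n = 0.492 mol, so δn = 0.0995 × 0.492 = 0.0490 mol.

0.492 ± 0.0490 mol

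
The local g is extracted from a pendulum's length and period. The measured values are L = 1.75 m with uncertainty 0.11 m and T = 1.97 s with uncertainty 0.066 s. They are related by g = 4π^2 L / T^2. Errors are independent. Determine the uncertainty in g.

1.64 m/s^2

Each factor contributes (exponent × relative error)² to (δg/g)²:
  (1·δL/L)² = (1×0.0629)² = 0.00395;  (-2·δT/T)² = (-2×0.0335)² = 0.00449
δg/g = √(0.00844) = 0.0919
g = 17.8 m/s^2, so δg = 0.0919 × 17.8 = 1.64 m/s^2.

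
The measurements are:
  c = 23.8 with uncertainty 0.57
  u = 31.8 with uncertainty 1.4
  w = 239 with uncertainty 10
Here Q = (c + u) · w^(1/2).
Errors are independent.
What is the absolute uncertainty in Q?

Let h = c + u = 55.6. δh = √(δc² + δu²) = √(0.325 + 1.96) = 1.51, so δh/h = 0.0272.
Q is then a monomial in h, w:
δQ/Q = √((δh/h)² + (½·δw/w)²) = √(0.000739 + 0.000438) = 0.0343
Q = 860, so δQ = 0.0343 × 860 = 29.5.

29.5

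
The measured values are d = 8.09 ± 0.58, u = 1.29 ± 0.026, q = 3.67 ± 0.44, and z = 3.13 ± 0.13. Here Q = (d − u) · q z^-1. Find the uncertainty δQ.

Let w = d − u = 6.80. δw = √(δd² + δu²) = √(0.336 + 0.000676) = 0.581, so δw/w = 0.0854.
Q is then a monomial in w, q, z:
δQ/Q = √((δw/w)² + (1·δq/q)² + (-1·δz/z)²) = √(0.00729 + 0.0144 + 0.00173) = 0.153
Q = 7.97, so δQ = 0.153 × 7.97 = 1.22.

1.22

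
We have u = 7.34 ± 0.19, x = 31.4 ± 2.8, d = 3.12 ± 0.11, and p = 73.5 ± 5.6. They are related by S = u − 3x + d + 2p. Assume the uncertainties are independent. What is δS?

For a sum/difference, combine absolute errors in quadrature:
  (δu)² = 0.0361;  (3·δx)² = 70.6;  (δd)² = 0.0121;  (2·δp)² = 125
δS = √(196) = 14.0

14.0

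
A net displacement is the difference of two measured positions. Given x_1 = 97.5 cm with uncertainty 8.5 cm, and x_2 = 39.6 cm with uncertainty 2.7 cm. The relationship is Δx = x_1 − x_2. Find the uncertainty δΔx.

8.92 cm

Sums and differences: (δΔx)² = Σ (cᵢ δxᵢ)².
  (δx_1)² = 72.2;  (δx_2)² = 7.29
δΔx = √(79.5) = 8.92 cm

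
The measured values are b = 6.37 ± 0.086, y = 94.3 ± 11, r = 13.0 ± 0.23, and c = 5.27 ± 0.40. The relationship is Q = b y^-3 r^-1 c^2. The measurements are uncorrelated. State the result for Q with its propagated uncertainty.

(1.62 ± 0.620) × 10^-5

Since Q is a product/quotient, work with relative uncertainties:
  (1·δb/b)² = (1×0.0135)² = 0.000182;  (-3·δy/y)² = (-3×0.117)² = 0.122;  (-1·δr/r)² = (-1×0.0177)² = 0.000313;  (2·δc/c)² = (2×0.0759)² = 0.0230
δQ/Q = √(0.146) = 0.382
Q = 1.62e-05, so δQ = 0.382 × 1.62e-05 = 6.2e-06.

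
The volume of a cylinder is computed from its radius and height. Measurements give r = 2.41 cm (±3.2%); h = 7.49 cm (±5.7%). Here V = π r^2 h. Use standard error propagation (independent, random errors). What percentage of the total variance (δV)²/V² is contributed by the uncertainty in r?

55.8%

(δV/V)² = (2·δr/r)² + (1·δh/h)²
  r term: (2×0.0320)² = 0.00410
  h term: (1×0.0570)² = 0.00325
Total = 0.00734. Share from r = 0.00410/0.00734 = 0.558.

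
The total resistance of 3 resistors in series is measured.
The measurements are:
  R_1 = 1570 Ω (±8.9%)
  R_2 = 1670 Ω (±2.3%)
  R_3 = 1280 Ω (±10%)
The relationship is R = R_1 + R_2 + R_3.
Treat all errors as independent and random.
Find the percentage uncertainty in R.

4.28%

Each term contributes (cᵢ δxᵢ)² to (δR)²:
  (δR_1)² = 19500;  (δR_2)² = 1480;  (δR_3)² = 16400
δR = √(37400) = 193 Ω
R = 4520 Ω, so δR/R = 193/4520 = 0.0428.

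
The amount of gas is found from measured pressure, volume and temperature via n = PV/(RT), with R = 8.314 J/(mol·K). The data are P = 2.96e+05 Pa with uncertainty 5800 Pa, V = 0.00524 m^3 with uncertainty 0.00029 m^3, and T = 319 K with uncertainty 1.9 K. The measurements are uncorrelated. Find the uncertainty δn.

0.0345 mol

Each factor contributes (exponent × relative error)² to (δn/n)²:
  (1·δP/P)² = (1×0.0196)² = 0.000384;  (1·δV/V)² = (1×0.0553)² = 0.00306;  (-1·δT/T)² = (-1×0.00596)² = 3.55e-05
δn/n = √(0.00348) = 0.0590
n = 0.585 mol, so δn = 0.0590 × 0.585 = 0.0345 mol.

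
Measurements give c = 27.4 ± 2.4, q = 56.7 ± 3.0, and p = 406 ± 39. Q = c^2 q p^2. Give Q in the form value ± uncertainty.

(7.02 ± 1.86) × 10^9

Q is a product of powers, so relative uncertainties combine in quadrature:
  (2·δc/c)² = (2×0.0876)² = 0.0307;  (1·δq/q)² = (1×0.0529)² = 0.00280;  (2·δp/p)² = (2×0.0961)² = 0.0369
δQ/Q = √(0.0704) = 0.265
Q = 7.02e+09, so δQ = 0.265 × 7.02e+09 = 1.86e+09.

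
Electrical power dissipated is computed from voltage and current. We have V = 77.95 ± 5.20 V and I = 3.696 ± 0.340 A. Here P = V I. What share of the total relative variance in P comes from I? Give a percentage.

(δP/P)² = (1·δV/V)² + (1·δI/I)²
  V term: (1×0.0667)² = 0.00445
  I term: (1×0.0920)² = 0.00846
Total = 0.0129. Share from I = 0.00846/0.0129 = 0.655.

65.5%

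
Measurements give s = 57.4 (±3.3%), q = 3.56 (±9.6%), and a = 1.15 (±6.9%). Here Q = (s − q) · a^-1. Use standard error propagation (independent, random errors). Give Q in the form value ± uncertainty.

46.8 ± 3.64

Let u = s − q = 53.8. δu = √(δs² + δq²) = √(3.59 + 0.117) = 1.92, so δu/u = 0.0358.
Q is then a monomial in u, a:
δQ/Q = √((δu/u)² + (-1·δa/a)²) = √(0.00128 + 0.00476) = 0.0777
Q = 46.8, so δQ = 0.0777 × 46.8 = 3.64.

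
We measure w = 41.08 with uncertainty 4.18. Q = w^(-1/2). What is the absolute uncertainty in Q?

Q ∝ w^(-1/2), so δQ/Q = |−½| · δw/w = 0.5 × 0.102 = 0.0509.
Q = 0.1560, so δQ = 0.0509 × 0.1560 = 0.00794.

0.00794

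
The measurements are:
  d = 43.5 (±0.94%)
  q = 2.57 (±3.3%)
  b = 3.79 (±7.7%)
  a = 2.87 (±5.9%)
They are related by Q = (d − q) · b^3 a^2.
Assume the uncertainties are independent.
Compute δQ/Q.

0.260

Let u = d − q = 40.9. δu = √(δd² + δq²) = √(0.167 + 0.00719) = 0.418, so δu/u = 0.0102.
Q is then a monomial in u, b, a:
δQ/Q = √((δu/u)² + (3·δb/b)² + (2·δa/a)²) = √(0.000104 + 0.0534 + 0.0139) = 0.260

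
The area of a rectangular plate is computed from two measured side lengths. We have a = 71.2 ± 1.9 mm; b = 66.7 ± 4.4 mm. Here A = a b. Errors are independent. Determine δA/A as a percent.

7.12%

Products/powers → add relative errors in quadrature, weighted by exponent:
  (1·δa/a)² = (1×0.0267)² = 0.000712;  (1·δb/b)² = (1×0.0660)² = 0.00435
δA/A = √(0.00506) = 0.0712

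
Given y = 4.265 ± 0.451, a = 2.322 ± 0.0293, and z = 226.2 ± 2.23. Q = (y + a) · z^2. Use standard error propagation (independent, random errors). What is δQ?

24100

Let u = y + a = 6.587. δu = √(δy² + δa²) = √(0.203 + 0.000858) = 0.452, so δu/u = 0.0686.
Q is then a monomial in u, z:
δQ/Q = √((δu/u)² + (2·δz/z)²) = √(0.00471 + 0.000389) = 0.0714
Q = 337000, so δQ = 0.0714 × 337000 = 24100.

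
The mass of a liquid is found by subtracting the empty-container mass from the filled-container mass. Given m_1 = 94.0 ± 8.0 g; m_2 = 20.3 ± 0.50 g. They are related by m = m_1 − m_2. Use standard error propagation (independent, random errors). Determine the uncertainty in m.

For a sum/difference, combine absolute errors in quadrature:
  (δm_1)² = 64.0;  (δm_2)² = 0.250
δm = √(64.2) = 8.02 g

8.02 g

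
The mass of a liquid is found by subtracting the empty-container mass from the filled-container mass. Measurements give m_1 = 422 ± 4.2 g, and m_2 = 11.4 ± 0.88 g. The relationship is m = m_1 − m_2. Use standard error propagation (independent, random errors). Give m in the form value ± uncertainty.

411 ± 4.29 g

m is a linear combination, so absolute uncertainties add in quadrature:
  (δm_1)² = 17.6;  (δm_2)² = 0.774
δm = √(18.4) = 4.29 g
m = 411 g.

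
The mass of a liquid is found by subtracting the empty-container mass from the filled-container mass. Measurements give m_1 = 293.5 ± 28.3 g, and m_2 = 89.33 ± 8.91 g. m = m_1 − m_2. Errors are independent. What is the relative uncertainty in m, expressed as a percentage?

14.5%

Sums and differences: (δm)² = Σ (cᵢ δxᵢ)².
  (δm_1)² = 801;  (δm_2)² = 79.4
δm = √(880) = 29.7 g
m = 204.2 g, so δm/m = 29.7/204.2 = 0.145.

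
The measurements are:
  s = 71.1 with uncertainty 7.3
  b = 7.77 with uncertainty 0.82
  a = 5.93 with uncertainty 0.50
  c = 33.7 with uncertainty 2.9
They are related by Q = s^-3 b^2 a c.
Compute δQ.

0.0132

Relative error in a monomial: (δQ/Q)² = Σ (nᵢ · δxᵢ/xᵢ)².
  (-3·δs/s)² = (-3×0.103)² = 0.0949;  (2·δb/b)² = (2×0.106)² = 0.0445;  (1·δa/a)² = (1×0.0843)² = 0.00711;  (1·δc/c)² = (1×0.0861)² = 0.00741
δQ/Q = √(0.154) = 0.392
Q = 0.0336, so δQ = 0.392 × 0.0336 = 0.0132.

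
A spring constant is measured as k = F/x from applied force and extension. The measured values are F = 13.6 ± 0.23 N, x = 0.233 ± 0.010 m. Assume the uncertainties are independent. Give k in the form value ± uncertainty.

58.4 ± 2.69 N/m

Since k is a product/quotient, work with relative uncertainties:
  (1·δF/F)² = (1×0.0169)² = 0.000286;  (-1·δx/x)² = (-1×0.0429)² = 0.00184
δk/k = √(0.00213) = 0.0461
k = 58.4 N/m, so δk = 0.0461 × 58.4 = 2.69 N/m.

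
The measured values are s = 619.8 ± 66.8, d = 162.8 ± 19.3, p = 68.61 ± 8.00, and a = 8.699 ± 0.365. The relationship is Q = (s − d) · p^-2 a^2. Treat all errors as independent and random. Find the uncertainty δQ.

Let u = s − d = 457.0. δu = √(δs² + δd²) = √(4460 + 372) = 69.5, so δu/u = 0.152.
Q is then a monomial in u, p, a:
δQ/Q = √((δu/u)² + (-2·δp/p)² + (2·δa/a)²) = √(0.0231 + 0.0544 + 0.00704) = 0.291
Q = 7.346, so δQ = 0.291 × 7.346 = 2.14.

2.14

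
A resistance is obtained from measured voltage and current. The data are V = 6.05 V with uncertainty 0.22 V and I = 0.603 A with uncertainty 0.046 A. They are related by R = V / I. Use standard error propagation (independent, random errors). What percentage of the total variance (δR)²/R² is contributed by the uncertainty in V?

(δR/R)² = (1·δV/V)² + (-1·δI/I)²
  V term: (1×0.0364)² = 0.00132
  I term: (-1×0.0763)² = 0.00582
Total = 0.00714. Share from V = 0.00132/0.00714 = 0.185.

18.5%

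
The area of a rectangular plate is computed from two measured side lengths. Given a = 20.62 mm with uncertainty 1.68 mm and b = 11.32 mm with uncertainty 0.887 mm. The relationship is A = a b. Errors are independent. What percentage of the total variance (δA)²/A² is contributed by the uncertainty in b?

(δA/A)² = (1·δa/a)² + (1·δb/b)²
  a term: (1×0.0815)² = 0.00664
  b term: (1×0.0784)² = 0.00614
Total = 0.0128. Share from b = 0.00614/0.0128 = 0.481.

48.1%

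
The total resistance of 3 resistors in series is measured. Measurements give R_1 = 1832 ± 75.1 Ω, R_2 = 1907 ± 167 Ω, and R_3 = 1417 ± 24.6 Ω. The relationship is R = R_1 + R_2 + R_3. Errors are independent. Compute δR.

185 Ω

For a sum/difference, combine absolute errors in quadrature:
  (δR_1)² = 5640;  (δR_2)² = 27900;  (δR_3)² = 605
δR = √(34100) = 185 Ω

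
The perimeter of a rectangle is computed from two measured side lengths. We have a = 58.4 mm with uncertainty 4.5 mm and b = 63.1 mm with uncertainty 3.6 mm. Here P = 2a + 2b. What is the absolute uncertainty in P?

11.5 mm

Each term contributes (cᵢ δxᵢ)² to (δP)²:
  (2·δa)² = 81.0;  (2·δb)² = 51.8
δP = √(133) = 11.5 mm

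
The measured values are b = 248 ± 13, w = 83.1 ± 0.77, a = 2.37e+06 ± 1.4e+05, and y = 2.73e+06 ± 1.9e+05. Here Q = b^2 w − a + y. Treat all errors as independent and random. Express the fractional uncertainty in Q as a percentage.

10.7%

Let p = b^2·w = 5.11e+06. δp/p = √((2·δb/b)² + (1·δw/w)²) = √(0.0110 + 8.59e-05) = 0.105, so δp = 5.38e+05.
Q = p − a + y: δQ = √(δp² + δa² + δy²) = √(2.89e+11 + 1.96e+10 + 3.61e+10) = 5.87e+05
Q = 5.47e+06, so δQ/Q = 5.87e+05/5.47e+06 = 0.107.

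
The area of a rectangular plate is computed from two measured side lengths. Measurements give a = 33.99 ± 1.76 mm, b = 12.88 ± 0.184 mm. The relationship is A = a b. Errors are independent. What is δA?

23.5 mm^2

Since A is a product/quotient, work with relative uncertainties:
  (1·δa/a)² = (1×0.0518)² = 0.00268;  (1·δb/b)² = (1×0.0143)² = 0.000204
δA/A = √(0.00289) = 0.0537
A = 437.8 mm^2, so δA = 0.0537 × 437.8 = 23.5 mm^2.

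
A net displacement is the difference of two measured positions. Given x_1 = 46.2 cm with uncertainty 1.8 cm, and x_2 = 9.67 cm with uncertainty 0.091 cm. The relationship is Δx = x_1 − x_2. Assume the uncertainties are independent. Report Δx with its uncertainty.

36.5 ± 1.80 cm

For a sum/difference, combine absolute errors in quadrature:
  (δx_1)² = 3.24;  (δx_2)² = 0.00828
δΔx = √(3.25) = 1.80 cm
Δx = 36.5 cm.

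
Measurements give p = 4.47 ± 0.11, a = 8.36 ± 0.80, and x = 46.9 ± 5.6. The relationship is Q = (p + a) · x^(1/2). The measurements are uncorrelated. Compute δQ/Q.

Let u = p + a = 12.8. δu = √(δp² + δa²) = √(0.0121 + 0.640) = 0.808, so δu/u = 0.0629.
Q is then a monomial in u, x:
δQ/Q = √((δu/u)² + (½·δx/x)²) = √(0.00396 + 0.00356) = 0.0868

0.0868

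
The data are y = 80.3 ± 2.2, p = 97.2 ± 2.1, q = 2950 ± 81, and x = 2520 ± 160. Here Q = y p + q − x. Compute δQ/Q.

Let w = y·p = 7810. δw/w = √((1·δy/y)² + (1·δp/p)²) = √(0.000751 + 0.000467) = 0.0349, so δw = 272.
Q = w + q − x: δQ = √(δw² + δq² + δx²) = √(74200 + 6560 + 25600) = 326
Q = 8240, so δQ/Q = 326/8240 = 0.0396.

0.0396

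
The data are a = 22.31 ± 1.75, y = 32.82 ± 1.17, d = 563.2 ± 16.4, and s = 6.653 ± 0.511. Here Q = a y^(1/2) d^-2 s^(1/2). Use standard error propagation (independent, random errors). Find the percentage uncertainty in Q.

10.6%

Since Q is a product/quotient, work with relative uncertainties:
  (1·δa/a)² = (1×0.0784)² = 0.00615;  (½·δy/y)² = (0.5×0.0356)² = 0.000318;  (-2·δd/d)² = (-2×0.0291)² = 0.00339;  (½·δs/s)² = (0.5×0.0768)² = 0.00147
δQ/Q = √(0.0113) = 0.106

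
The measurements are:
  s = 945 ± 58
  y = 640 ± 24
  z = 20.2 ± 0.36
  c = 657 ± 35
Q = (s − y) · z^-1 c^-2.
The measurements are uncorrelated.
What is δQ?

Let u = s − y = 305. δu = √(δs² + δy²) = √(3360 + 576) = 62.8, so δu/u = 0.206.
Q is then a monomial in u, z, c:
δQ/Q = √((δu/u)² + (-1·δz/z)² + (-2·δc/c)²) = √(0.0424 + 0.000318 + 0.0114) = 0.232
Q = 3.5e-05, so δQ = 0.232 × 3.5e-05 = 8.13e-06.

8.13e-06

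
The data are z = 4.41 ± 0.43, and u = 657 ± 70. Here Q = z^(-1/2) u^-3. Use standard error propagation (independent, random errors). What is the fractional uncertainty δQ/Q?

Q is a product of powers, so relative uncertainties combine in quadrature:
  (−½·δz/z)² = (-0.5×0.0975)² = 0.00238;  (-3·δu/u)² = (-3×0.107)² = 0.102
δQ/Q = √(0.105) = 0.323

0.323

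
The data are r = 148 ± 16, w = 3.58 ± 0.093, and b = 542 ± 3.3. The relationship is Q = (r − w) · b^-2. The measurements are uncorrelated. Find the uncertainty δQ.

Let u = r − w = 144. δu = √(δr² + δw²) = √(256 + 0.00865) = 16.0, so δu/u = 0.111.
Q is then a monomial in u, b:
δQ/Q = √((δu/u)² + (-2·δb/b)²) = √(0.0123 + 0.000148) = 0.111
Q = 0.000492, so δQ = 0.111 × 0.000492 = 5.48e-05.

5.48e-05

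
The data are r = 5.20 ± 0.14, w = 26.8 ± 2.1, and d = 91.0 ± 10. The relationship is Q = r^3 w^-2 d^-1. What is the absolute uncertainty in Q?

Relative error in a monomial: (δQ/Q)² = Σ (nᵢ · δxᵢ/xᵢ)².
  (3·δr/r)² = (3×0.0269)² = 0.00652;  (-2·δw/w)² = (-2×0.0784)² = 0.0246;  (-1·δd/d)² = (-1×0.110)² = 0.0121
δQ/Q = √(0.0432) = 0.208
Q = 0.00215, so δQ = 0.208 × 0.00215 = 0.000447.

0.000447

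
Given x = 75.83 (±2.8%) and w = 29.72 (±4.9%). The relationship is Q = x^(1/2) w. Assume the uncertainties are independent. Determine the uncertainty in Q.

Since Q is a product/quotient, work with relative uncertainties:
  (½·δx/x)² = (0.5×0.0280)² = 0.000196;  (1·δw/w)² = (1×0.0490)² = 0.00240
δQ/Q = √(0.00260) = 0.0510
Q = 258.8, so δQ = 0.0510 × 258.8 = 13.2.

13.2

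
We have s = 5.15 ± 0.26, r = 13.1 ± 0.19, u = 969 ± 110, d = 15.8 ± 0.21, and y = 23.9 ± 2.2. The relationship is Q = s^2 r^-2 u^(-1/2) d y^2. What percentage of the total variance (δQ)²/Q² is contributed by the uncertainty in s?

(δQ/Q)² = (2·δs/s)² + (-2·δr/r)² + (−½·δu/u)² + (1·δd/d)² + (2·δy/y)²
  s term: (2×0.0505)² = 0.0102
  r term: (-2×0.0145)² = 0.000841
  u term: (-0.5×0.114)² = 0.00322
  d term: (1×0.0133)² = 0.000177
  y term: (2×0.0921)² = 0.0339
Total = 0.0483. Share from s = 0.0102/0.0483 = 0.211.

21.1%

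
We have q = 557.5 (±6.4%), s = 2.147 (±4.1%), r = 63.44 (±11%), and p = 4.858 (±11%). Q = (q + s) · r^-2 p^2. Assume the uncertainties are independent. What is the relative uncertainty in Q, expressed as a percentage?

31.8%

Let u = q + s = 559.6. δu = √(δq² + δs²) = √(1270 + 0.00775) = 35.7, so δu/u = 0.0638.
Q is then a monomial in u, r, p:
δQ/Q = √((δu/u)² + (-2·δr/r)² + (2·δp/p)²) = √(0.00406 + 0.0484 + 0.0484) = 0.318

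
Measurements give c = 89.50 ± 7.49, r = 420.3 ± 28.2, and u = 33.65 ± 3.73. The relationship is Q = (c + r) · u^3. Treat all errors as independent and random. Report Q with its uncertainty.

Let w = c + r = 509.8. δw = √(δc² + δr²) = √(56.1 + 795) = 29.2, so δw/w = 0.0572.
Q is then a monomial in w, u:
δQ/Q = √((δw/w)² + (3·δu/u)²) = √(0.00328 + 0.111) = 0.337
Q = 1.942e+07, so δQ = 0.337 × 1.942e+07 = 6.55e+06.

(1.942 ± 0.655) × 10^7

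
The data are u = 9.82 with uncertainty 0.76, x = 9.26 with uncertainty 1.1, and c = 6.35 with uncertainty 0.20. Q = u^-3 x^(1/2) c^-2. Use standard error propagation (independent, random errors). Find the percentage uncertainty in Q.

24.8%

Q is a product of powers, so relative uncertainties combine in quadrature:
  (-3·δu/u)² = (-3×0.0774)² = 0.0539;  (½·δx/x)² = (0.5×0.119)² = 0.00353;  (-2·δc/c)² = (-2×0.0315)² = 0.00397
δQ/Q = √(0.0614) = 0.248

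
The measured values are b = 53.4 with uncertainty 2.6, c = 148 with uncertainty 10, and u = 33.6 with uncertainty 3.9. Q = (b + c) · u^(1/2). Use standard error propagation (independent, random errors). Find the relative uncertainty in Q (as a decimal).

0.0775

Let w = b + c = 201. δw = √(δb² + δc²) = √(6.76 + 100) = 10.3, so δw/w = 0.0513.
Q is then a monomial in w, u:
δQ/Q = √((δw/w)² + (½·δu/u)²) = √(0.00263 + 0.00337) = 0.0775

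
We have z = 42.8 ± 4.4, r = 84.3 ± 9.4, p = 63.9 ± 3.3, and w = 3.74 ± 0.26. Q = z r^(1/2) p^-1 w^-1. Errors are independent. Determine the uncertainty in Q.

0.239

Since Q is a product/quotient, work with relative uncertainties:
  (1·δz/z)² = (1×0.103)² = 0.0106;  (½·δr/r)² = (0.5×0.112)² = 0.00311;  (-1·δp/p)² = (-1×0.0516)² = 0.00267;  (-1·δw/w)² = (-1×0.0695)² = 0.00483
δQ/Q = √(0.0212) = 0.146
Q = 1.64, so δQ = 0.146 × 1.64 = 0.239.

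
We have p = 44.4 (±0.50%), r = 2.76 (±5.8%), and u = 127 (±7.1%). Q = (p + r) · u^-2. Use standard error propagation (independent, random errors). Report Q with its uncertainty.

Let w = p + r = 47.2. δw = √(δp² + δr²) = √(0.0493 + 0.0256) = 0.274, so δw/w = 0.00580.
Q is then a monomial in w, u:
δQ/Q = √((δw/w)² + (-2·δu/u)²) = √(3.37e-05 + 0.0202) = 0.142
Q = 0.00292, so δQ = 0.142 × 0.00292 = 0.000416.

0.00292 ± 0.000416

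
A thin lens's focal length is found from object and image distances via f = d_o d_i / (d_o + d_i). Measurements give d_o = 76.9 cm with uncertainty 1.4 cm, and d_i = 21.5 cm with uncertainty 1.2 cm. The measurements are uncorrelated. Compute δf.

0.736 cm

∂f/∂d_o = (d_i/(d_o+d_i))² = 0.0477;  ∂f/∂d_i = (d_o/(d_o+d_i))² = 0.611
δf = √((∂f/∂d_o · δd_o)² + (∂f/∂d_i · δd_i)²) = √(0.00447 + 0.537) = 0.736 cm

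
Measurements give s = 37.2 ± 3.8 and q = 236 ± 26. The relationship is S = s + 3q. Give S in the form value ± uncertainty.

745 ± 78.1

Sums and differences: (δS)² = Σ (cᵢ δxᵢ)².
  (δs)² = 14.4;  (3·δq)² = 6080
δS = √(6100) = 78.1
S = 745.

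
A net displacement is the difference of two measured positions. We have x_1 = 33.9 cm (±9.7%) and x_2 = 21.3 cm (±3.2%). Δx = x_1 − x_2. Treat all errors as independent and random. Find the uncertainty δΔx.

3.36 cm

For a sum/difference, combine absolute errors in quadrature:
  (δx_1)² = 10.8;  (δx_2)² = 0.465
δΔx = √(11.3) = 3.36 cm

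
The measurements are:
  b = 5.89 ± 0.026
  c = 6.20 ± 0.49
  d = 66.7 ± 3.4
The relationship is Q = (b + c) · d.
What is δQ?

Let u = b + c = 12.1. δu = √(δb² + δc²) = √(0.000676 + 0.240) = 0.491, so δu/u = 0.0406.
Q is then a monomial in u, d:
δQ/Q = √((δu/u)² + (1·δd/d)²) = √(0.00165 + 0.00260) = 0.0652
Q = 806, so δQ = 0.0652 × 806 = 52.5.

52.5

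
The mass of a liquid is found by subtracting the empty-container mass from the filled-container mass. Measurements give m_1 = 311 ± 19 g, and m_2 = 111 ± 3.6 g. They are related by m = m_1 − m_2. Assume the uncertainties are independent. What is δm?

m is a linear combination, so absolute uncertainties add in quadrature:
  (δm_1)² = 361;  (δm_2)² = 13.0
δm = √(374) = 19.3 g

19.3 g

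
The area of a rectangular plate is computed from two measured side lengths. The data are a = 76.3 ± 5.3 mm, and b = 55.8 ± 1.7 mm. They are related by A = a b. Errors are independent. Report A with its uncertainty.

4260 ± 323 mm^2

For a monomial A ∝ a, b, fractional errors add in quadrature:
  (1·δa/a)² = (1×0.0695)² = 0.00483;  (1·δb/b)² = (1×0.0305)² = 0.000928
δA/A = √(0.00575) = 0.0759
A = 4260 mm^2, so δA = 0.0759 × 4260 = 323 mm^2.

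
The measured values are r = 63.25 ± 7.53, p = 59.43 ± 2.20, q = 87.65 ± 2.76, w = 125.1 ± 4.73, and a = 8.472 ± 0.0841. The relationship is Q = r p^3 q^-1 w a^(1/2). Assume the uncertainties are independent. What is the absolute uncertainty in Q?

Since Q is a product/quotient, work with relative uncertainties:
  (1·δr/r)² = (1×0.119)² = 0.0142;  (3·δp/p)² = (3×0.0370)² = 0.0123;  (-1·δq/q)² = (-1×0.0315)² = 0.000992;  (1·δw/w)² = (1×0.0378)² = 0.00143;  (½·δa/a)² = (0.5×0.00993)² = 2.46e-05
δQ/Q = √(0.0290) = 0.170
Q = 5.515e+07, so δQ = 0.170 × 5.515e+07 = 9.38e+06.

9.38e+06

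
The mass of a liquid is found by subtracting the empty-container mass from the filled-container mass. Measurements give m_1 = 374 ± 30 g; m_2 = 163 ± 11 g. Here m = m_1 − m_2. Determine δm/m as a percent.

15.1%

m is a linear combination, so absolute uncertainties add in quadrature:
  (δm_1)² = 900;  (δm_2)² = 121
δm = √(1020) = 32.0 g
m = 211 g, so δm/m = 32.0/211 = 0.151.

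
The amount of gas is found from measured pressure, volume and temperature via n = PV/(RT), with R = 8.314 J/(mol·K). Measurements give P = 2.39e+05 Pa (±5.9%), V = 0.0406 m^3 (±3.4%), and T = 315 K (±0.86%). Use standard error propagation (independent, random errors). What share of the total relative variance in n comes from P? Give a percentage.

(δn/n)² = (1·δP/P)² + (1·δV/V)² + (-1·δT/T)²
  P term: (1×0.0590)² = 0.00348
  V term: (1×0.0340)² = 0.00116
  T term: (-1×0.00860)² = 7.4e-05
Total = 0.00471. Share from P = 0.00348/0.00471 = 0.739.

73.9%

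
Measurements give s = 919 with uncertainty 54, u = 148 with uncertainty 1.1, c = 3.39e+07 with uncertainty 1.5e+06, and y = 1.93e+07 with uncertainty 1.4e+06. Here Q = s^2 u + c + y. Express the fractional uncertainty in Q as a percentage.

Let p = s^2·u = 1.25e+08. δp/p = √((2·δs/s)² + (1·δu/u)²) = √(0.0138 + 5.52e-05) = 0.118, so δp = 1.47e+07.
Q = p + c + y: δQ = √(δp² + δc² + δy²) = √(2.17e+14 + 2.25e+12 + 1.96e+12) = 1.49e+07
Q = 1.78e+08, so δQ/Q = 1.49e+07/1.78e+08 = 0.0834.

8.34%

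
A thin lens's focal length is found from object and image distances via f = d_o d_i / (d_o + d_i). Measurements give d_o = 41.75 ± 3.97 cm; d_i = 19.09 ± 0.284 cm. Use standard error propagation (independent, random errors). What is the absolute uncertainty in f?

0.413 cm

∂f/∂d_o = (d_i/(d_o+d_i))² = 0.0985;  ∂f/∂d_i = (d_o/(d_o+d_i))² = 0.471
δf = √((∂f/∂d_o · δd_o)² + (∂f/∂d_i · δd_i)²) = √(0.153 + 0.0179) = 0.413 cm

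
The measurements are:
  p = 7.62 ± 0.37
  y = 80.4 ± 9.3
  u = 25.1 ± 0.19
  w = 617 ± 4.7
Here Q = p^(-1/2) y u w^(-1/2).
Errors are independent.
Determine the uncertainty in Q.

Relative error in a monomial: (δQ/Q)² = Σ (nᵢ · δxᵢ/xᵢ)².
  (−½·δp/p)² = (-0.5×0.0486)² = 0.000589;  (1·δy/y)² = (1×0.116)² = 0.0134;  (1·δu/u)² = (1×0.00757)² = 5.73e-05;  (−½·δw/w)² = (-0.5×0.00762)² = 1.45e-05
δQ/Q = √(0.0140) = 0.118
Q = 29.4, so δQ = 0.118 × 29.4 = 3.49.

3.49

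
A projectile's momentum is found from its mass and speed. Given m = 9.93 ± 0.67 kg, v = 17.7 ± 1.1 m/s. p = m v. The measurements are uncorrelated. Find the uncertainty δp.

Since p is a product/quotient, work with relative uncertainties:
  (1·δm/m)² = (1×0.0675)² = 0.00455;  (1·δv/v)² = (1×0.0621)² = 0.00386
δp/p = √(0.00841) = 0.0917
p = 176 kg·m/s, so δp = 0.0917 × 176 = 16.1 kg·m/s.

16.1 kg·m/s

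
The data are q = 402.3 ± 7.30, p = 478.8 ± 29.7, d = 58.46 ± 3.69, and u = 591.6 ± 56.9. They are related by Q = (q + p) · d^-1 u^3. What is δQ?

Let w = q + p = 881.1. δw = √(δq² + δp²) = √(53.3 + 882) = 30.6, so δw/w = 0.0347.
Q is then a monomial in w, d, u:
δQ/Q = √((δw/w)² + (-1·δd/d)² + (3·δu/u)²) = √(0.00120 + 0.00398 + 0.0833) = 0.297
Q = 3.121e+09, so δQ = 0.297 × 3.121e+09 = 9.28e+08.

9.28e+08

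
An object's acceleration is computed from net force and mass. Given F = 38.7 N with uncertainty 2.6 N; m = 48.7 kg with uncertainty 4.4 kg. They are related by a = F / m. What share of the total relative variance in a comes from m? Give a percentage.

64.4%

(δa/a)² = (1·δF/F)² + (-1·δm/m)²
  F term: (1×0.0672)² = 0.00451
  m term: (-1×0.0903)² = 0.00816
Total = 0.0127. Share from m = 0.00816/0.0127 = 0.644.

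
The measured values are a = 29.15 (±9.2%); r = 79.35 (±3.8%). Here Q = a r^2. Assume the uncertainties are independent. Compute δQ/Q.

Q is a product of powers, so relative uncertainties combine in quadrature:
  (1·δa/a)² = (1×0.0920)² = 0.00846;  (2·δr/r)² = (2×0.0380)² = 0.00578
δQ/Q = √(0.0142) = 0.119

0.119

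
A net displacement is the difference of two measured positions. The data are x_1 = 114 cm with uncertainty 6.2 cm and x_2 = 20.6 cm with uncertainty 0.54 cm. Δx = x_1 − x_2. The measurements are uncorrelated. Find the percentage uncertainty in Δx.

6.66%

Sums and differences: (δΔx)² = Σ (cᵢ δxᵢ)².
  (δx_1)² = 38.4;  (δx_2)² = 0.292
δΔx = √(38.7) = 6.22 cm
Δx = 93.4 cm, so δΔx/Δx = 6.22/93.4 = 0.0666.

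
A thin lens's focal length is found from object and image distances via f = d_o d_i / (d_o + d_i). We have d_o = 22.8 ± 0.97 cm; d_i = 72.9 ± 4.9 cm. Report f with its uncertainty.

17.4 ± 0.628 cm

∂f/∂d_o = (d_i/(d_o+d_i))² = 0.580;  ∂f/∂d_i = (d_o/(d_o+d_i))² = 0.0568
δf = √((∂f/∂d_o · δd_o)² + (∂f/∂d_i · δd_i)²) = √(0.317 + 0.0774) = 0.628 cm
f = 17.4 cm.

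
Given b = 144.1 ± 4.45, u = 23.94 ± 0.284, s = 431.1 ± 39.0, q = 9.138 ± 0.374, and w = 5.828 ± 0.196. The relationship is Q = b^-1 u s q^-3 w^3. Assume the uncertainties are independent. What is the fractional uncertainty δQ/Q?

For a monomial Q ∝ b^-1, u, s, q^-3, w^3, fractional errors add in quadrature:
  (-1·δb/b)² = (-1×0.0309)² = 0.000954;  (1·δu/u)² = (1×0.0119)² = 0.000141;  (1·δs/s)² = (1×0.0905)² = 0.00818;  (-3·δq/q)² = (-3×0.0409)² = 0.0151;  (3·δw/w)² = (3×0.0336)² = 0.0102
δQ/Q = √(0.0345) = 0.186

0.186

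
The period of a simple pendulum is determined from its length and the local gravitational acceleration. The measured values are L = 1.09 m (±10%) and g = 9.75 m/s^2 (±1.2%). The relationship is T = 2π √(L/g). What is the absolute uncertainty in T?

Since T is a product/quotient, work with relative uncertainties:
  (½·δL/L)² = (0.5×0.100)² = 0.00250;  (−½·δg/g)² = (-0.5×0.0120)² = 3.6e-05
δT/T = √(0.00254) = 0.0504
T = 2.10 s, so δT = 0.0504 × 2.10 = 0.106 s.

0.106 s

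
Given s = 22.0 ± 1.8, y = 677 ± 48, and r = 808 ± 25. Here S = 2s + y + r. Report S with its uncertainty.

1530 ± 54.2

S is a linear combination, so absolute uncertainties add in quadrature:
  (2·δs)² = 13.0;  (δy)² = 2300;  (δr)² = 625
δS = √(2940) = 54.2
S = 1530.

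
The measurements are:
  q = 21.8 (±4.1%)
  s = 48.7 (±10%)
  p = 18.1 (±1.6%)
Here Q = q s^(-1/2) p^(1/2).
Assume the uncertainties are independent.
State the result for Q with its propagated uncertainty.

13.3 ± 0.866

Each factor contributes (exponent × relative error)² to (δQ/Q)²:
  (1·δq/q)² = (1×0.0410)² = 0.00168;  (−½·δs/s)² = (-0.5×0.100)² = 0.00250;  (½·δp/p)² = (0.5×0.0160)² = 6.4e-05
δQ/Q = √(0.00425) = 0.0652
Q = 13.3, so δQ = 0.0652 × 13.3 = 0.866.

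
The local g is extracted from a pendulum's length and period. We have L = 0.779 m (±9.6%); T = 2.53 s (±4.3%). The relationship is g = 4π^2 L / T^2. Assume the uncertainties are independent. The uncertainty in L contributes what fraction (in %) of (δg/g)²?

(δg/g)² = (1·δL/L)² + (-2·δT/T)²
  L term: (1×0.0960)² = 0.00922
  T term: (-2×0.0430)² = 0.00740
Total = 0.0166. Share from L = 0.00922/0.0166 = 0.555.

55.5%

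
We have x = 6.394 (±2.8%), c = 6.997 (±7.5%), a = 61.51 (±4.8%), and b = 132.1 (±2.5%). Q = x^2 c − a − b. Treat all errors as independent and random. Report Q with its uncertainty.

Let p = x^2·c = 286.1. δp/p = √((2·δx/x)² + (1·δc/c)²) = √(0.00314 + 0.00562) = 0.0936, so δp = 26.8.
Q = p − a − b: δQ = √(δp² + δa² + δb²) = √(717 + 8.72 + 10.9) = 27.1
Q = 92.45.

92.45 ± 27.1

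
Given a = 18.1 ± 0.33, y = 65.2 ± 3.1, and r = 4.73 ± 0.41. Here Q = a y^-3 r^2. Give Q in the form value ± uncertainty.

0.00146 ± 0.000329

Products/powers → add relative errors in quadrature, weighted by exponent:
  (1·δa/a)² = (1×0.0182)² = 0.000332;  (-3·δy/y)² = (-3×0.0475)² = 0.0203;  (2·δr/r)² = (2×0.0867)² = 0.0301
δQ/Q = √(0.0507) = 0.225
Q = 0.00146, so δQ = 0.225 × 0.00146 = 0.000329.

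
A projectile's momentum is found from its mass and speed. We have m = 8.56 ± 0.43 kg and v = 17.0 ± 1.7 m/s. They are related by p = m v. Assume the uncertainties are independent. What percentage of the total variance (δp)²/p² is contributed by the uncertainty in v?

79.9%

(δp/p)² = (1·δm/m)² + (1·δv/v)²
  m term: (1×0.0502)² = 0.00252
  v term: (1×0.100)² = 0.0100
Total = 0.0125. Share from v = 0.0100/0.0125 = 0.799.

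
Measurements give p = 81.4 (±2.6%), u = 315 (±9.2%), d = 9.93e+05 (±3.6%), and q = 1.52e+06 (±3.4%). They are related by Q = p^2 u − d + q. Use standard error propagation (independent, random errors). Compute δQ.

Let w = p^2·u = 2.09e+06. δw/w = √((2·δp/p)² + (1·δu/u)²) = √(0.00270 + 0.00846) = 0.106, so δw = 2.21e+05.
Q = w − d + q: δQ = √(δw² + δd² + δq²) = √(4.87e+10 + 1.28e+09 + 2.67e+09) = 2.29e+05

2.29e+05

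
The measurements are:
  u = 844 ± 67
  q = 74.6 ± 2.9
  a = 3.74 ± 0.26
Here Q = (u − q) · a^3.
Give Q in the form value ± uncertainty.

Let w = u − q = 769. δw = √(δu² + δq²) = √(4490 + 8.41) = 67.1, so δw/w = 0.0872.
Q is then a monomial in w, a:
δQ/Q = √((δw/w)² + (3·δa/a)²) = √(0.00760 + 0.0435) = 0.226
Q = 40300, so δQ = 0.226 × 40300 = 9100.

40300 ± 9100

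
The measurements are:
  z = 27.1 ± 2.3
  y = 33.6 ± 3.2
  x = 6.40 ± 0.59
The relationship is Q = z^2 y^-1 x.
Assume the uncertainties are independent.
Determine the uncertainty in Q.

Products/powers → add relative errors in quadrature, weighted by exponent:
  (2·δz/z)² = (2×0.0849)² = 0.0288;  (-1·δy/y)² = (-1×0.0952)² = 0.00907;  (1·δx/x)² = (1×0.0922)² = 0.00850
δQ/Q = √(0.0464) = 0.215
Q = 140, so δQ = 0.215 × 140 = 30.1.

30.1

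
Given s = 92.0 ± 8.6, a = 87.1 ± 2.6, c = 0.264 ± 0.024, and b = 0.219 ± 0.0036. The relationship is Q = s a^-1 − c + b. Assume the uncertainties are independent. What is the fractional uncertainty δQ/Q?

0.105

Let p = s·a^-1 = 1.06. δp/p = √((1·δs/s)² + (-1·δa/a)²) = √(0.00874 + 0.000891) = 0.0981, so δp = 0.104.
Q = p − c + b: δQ = √(δp² + δc² + δb²) = √(0.0107 + 0.000576 + 1.3e-05) = 0.106
Q = 1.01, so δQ/Q = 0.106/1.01 = 0.105.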